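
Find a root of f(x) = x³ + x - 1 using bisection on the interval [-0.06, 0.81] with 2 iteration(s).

f(x) = x³ + x - 1
Initial interval: [-0.06, 0.81]

Iteration 1:
  c_1 = (-0.060000 + 0.810000)/2 = 0.375000
  f(c_1) = f(0.375000) = -0.572266
  f(a) × f(c) ≥ 0, new interval: [0.375000, 0.810000]
Iteration 2:
  c_2 = (0.375000 + 0.810000)/2 = 0.592500
  f(c_2) = f(0.592500) = -0.199499
  f(a) × f(c) ≥ 0, new interval: [0.592500, 0.810000]

After 2 iteration(s), the approximation is c_2 = 0.592500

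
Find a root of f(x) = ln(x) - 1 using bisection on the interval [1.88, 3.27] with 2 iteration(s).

f(x) = ln(x) - 1
Initial interval: [1.88, 3.27]

Iteration 1:
  c_1 = (1.880000 + 3.270000)/2 = 2.575000
  f(c_1) = f(2.575000) = -0.054150
  f(a) × f(c) ≥ 0, new interval: [2.575000, 3.270000]
Iteration 2:
  c_2 = (2.575000 + 3.270000)/2 = 2.922500
  f(c_2) = f(2.922500) = 0.072439
  f(a) × f(c) < 0, new interval: [2.575000, 2.922500]

After 2 iteration(s), the approximation is c_2 = 2.922500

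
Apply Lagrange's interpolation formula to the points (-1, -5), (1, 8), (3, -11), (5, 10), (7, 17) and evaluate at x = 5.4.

Lagrange interpolation formula:
P(x) = Σ yᵢ × Lᵢ(x)
where Lᵢ(x) = Π_{j≠i} (x - xⱼ)/(xᵢ - xⱼ)

L_0(5.4) = (5.4 - 1)/(-1 - 1) × (5.4 - 3)/(-1 - 3) × (5.4 - 5)/(-1 - 5) × (5.4 - 7)/(-1 - 7) = -0.017600
L_1(5.4) = (5.4 - (-1))/(1 - (-1)) × (5.4 - 3)/(1 - 3) × (5.4 - 5)/(1 - 5) × (5.4 - 7)/(1 - 7) = 0.102400
L_2(5.4) = (5.4 - (-1))/(3 - (-1)) × (5.4 - 1)/(3 - 1) × (5.4 - 5)/(3 - 5) × (5.4 - 7)/(3 - 7) = -0.281600
L_3(5.4) = (5.4 - (-1))/(5 - (-1)) × (5.4 - 1)/(5 - 1) × (5.4 - 3)/(5 - 3) × (5.4 - 7)/(5 - 7) = 1.126400
L_4(5.4) = (5.4 - (-1))/(7 - (-1)) × (5.4 - 1)/(7 - 1) × (5.4 - 3)/(7 - 3) × (5.4 - 5)/(7 - 5) = 0.070400

P(5.4) = (-5)×L_0(5.4) + 8×L_1(5.4) + (-11)×L_2(5.4) + 10×L_3(5.4) + 17×L_4(5.4)
P(5.4) = 16.465600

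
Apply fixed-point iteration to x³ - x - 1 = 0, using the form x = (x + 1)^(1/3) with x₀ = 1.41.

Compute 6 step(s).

Equation: x³ - x - 1 = 0
Fixed-point form: x = (x + 1)^(1/3)
x₀ = 1.41

x_1 = g(1.410000) = 1.340723
x_2 = g(1.340723) = 1.327751
x_3 = g(1.327751) = 1.325294
x_4 = g(1.325294) = 1.324827
x_5 = g(1.324827) = 1.324739
x_6 = g(1.324739) = 1.324722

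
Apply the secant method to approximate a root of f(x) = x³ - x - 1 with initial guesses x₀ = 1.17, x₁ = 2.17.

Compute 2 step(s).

f(x) = x³ - x - 1
x₀ = 1.17, x₁ = 2.17

Secant formula: x_{n+1} = x_n - f(x_n)(x_n - x_{n-1})/(f(x_n) - f(x_{n-1}))

Iteration 1:
  f(1.170000) = -0.568387
  f(2.170000) = 7.048313
  x_2 = 2.170000 - 7.048313×(2.170000 - 1.170000)/(7.048313 - (-0.568387))
       = 1.244624
Iteration 2:
  f(2.170000) = 7.048313
  f(1.244624) = -0.316592
  x_3 = 1.244624 - (-0.316592)×(1.244624 - 2.170000)/(-0.316592 - 7.048313)
       = 1.284402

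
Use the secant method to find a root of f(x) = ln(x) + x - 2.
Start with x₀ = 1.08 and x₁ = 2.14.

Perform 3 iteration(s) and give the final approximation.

f(x) = ln(x) + x - 2
x₀ = 1.08, x₁ = 2.14

Secant formula: x_{n+1} = x_n - f(x_n)(x_n - x_{n-1})/(f(x_n) - f(x_{n-1}))

Iteration 1:
  f(1.080000) = -0.843039
  f(2.140000) = 0.900806
  x_2 = 2.140000 - 0.900806×(2.140000 - 1.080000)/(0.900806 - (-0.843039))
       = 1.592443
Iteration 2:
  f(2.140000) = 0.900806
  f(1.592443) = 0.057713
  x_3 = 1.592443 - 0.057713×(1.592443 - 2.140000)/(0.057713 - 0.900806)
       = 1.554961
Iteration 3:
  f(1.592443) = 0.057713
  f(1.554961) = -0.003588
  x_4 = 1.554961 - (-0.003588)×(1.554961 - 1.592443)/(-0.003588 - 0.057713)
       = 1.557155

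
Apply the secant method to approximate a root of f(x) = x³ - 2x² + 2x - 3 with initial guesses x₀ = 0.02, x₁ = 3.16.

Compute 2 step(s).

f(x) = x³ - 2x² + 2x - 3
x₀ = 0.02, x₁ = 3.16

Secant formula: x_{n+1} = x_n - f(x_n)(x_n - x_{n-1})/(f(x_n) - f(x_{n-1}))

Iteration 1:
  f(0.020000) = -2.960792
  f(3.160000) = 14.903296
  x_2 = 3.160000 - 14.903296×(3.160000 - 0.020000)/(14.903296 - (-2.960792))
       = 0.540423
Iteration 2:
  f(3.160000) = 14.903296
  f(0.540423) = -2.345434
  x_3 = 0.540423 - (-2.345434)×(0.540423 - 3.160000)/(-2.345434 - 14.903296)
       = 0.896626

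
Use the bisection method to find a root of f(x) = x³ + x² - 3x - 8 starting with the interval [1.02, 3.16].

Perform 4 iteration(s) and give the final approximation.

f(x) = x³ + x² - 3x - 8
Initial interval: [1.02, 3.16]

Iteration 1:
  c_1 = (1.020000 + 3.160000)/2 = 2.090000
  f(c_1) = f(2.090000) = -0.772571
  f(a) × f(c) ≥ 0, new interval: [2.090000, 3.160000]
Iteration 2:
  c_2 = (2.090000 + 3.160000)/2 = 2.625000
  f(c_2) = f(2.625000) = 9.103516
  f(a) × f(c) < 0, new interval: [2.090000, 2.625000]
Iteration 3:
  c_3 = (2.090000 + 2.625000)/2 = 2.357500
  f(c_3) = f(2.357500) = 3.587834
  f(a) × f(c) < 0, new interval: [2.090000, 2.357500]
Iteration 4:
  c_4 = (2.090000 + 2.357500)/2 = 2.223750
  f(c_4) = f(2.223750) = 1.270400
  f(a) × f(c) < 0, new interval: [2.090000, 2.223750]

After 4 iteration(s), the approximation is c_4 = 2.223750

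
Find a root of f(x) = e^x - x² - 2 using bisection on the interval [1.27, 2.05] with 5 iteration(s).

f(x) = e^x - x² - 2
Initial interval: [1.27, 2.05]

Iteration 1:
  c_1 = (1.270000 + 2.050000)/2 = 1.660000
  f(c_1) = f(1.660000) = 0.503711
  f(a) × f(c) < 0, new interval: [1.270000, 1.660000]
Iteration 2:
  c_2 = (1.270000 + 1.660000)/2 = 1.465000
  f(c_2) = f(1.465000) = 0.181318
  f(a) × f(c) < 0, new interval: [1.270000, 1.465000]
Iteration 3:
  c_3 = (1.270000 + 1.465000)/2 = 1.367500
  f(c_3) = f(1.367500) = 0.055468
  f(a) × f(c) < 0, new interval: [1.270000, 1.367500]
Iteration 4:
  c_4 = (1.270000 + 1.367500)/2 = 1.318750
  f(c_4) = f(1.318750) = -0.000357
  f(a) × f(c) ≥ 0, new interval: [1.318750, 1.367500]
Iteration 5:
  c_5 = (1.318750 + 1.367500)/2 = 1.343125
  f(c_5) = f(1.343125) = 0.027012
  f(a) × f(c) < 0, new interval: [1.318750, 1.343125]

After 5 iteration(s), the approximation is c_5 = 1.343125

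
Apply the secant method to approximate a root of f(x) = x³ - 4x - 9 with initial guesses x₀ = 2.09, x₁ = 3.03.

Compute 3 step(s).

f(x) = x³ - 4x - 9
x₀ = 2.09, x₁ = 3.03

Secant formula: x_{n+1} = x_n - f(x_n)(x_n - x_{n-1})/(f(x_n) - f(x_{n-1}))

Iteration 1:
  f(2.090000) = -8.230671
  f(3.030000) = 6.698127
  x_2 = 3.030000 - 6.698127×(3.030000 - 2.090000)/(6.698127 - (-8.230671))
       = 2.608249
Iteration 2:
  f(3.030000) = 6.698127
  f(2.608249) = -1.689179
  x_3 = 2.608249 - (-1.689179)×(2.608249 - 3.030000)/(-1.689179 - 6.698127)
       = 2.693188
Iteration 3:
  f(2.608249) = -1.689179
  f(2.693188) = -0.238351
  x_4 = 2.693188 - (-0.238351)×(2.693188 - 2.608249)/(-0.238351 - (-1.689179))
       = 2.707143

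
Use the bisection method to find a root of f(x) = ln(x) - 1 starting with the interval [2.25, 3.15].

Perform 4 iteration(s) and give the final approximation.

f(x) = ln(x) - 1
Initial interval: [2.25, 3.15]

Iteration 1:
  c_1 = (2.250000 + 3.150000)/2 = 2.700000
  f(c_1) = f(2.700000) = -0.006748
  f(a) × f(c) ≥ 0, new interval: [2.700000, 3.150000]
Iteration 2:
  c_2 = (2.700000 + 3.150000)/2 = 2.925000
  f(c_2) = f(2.925000) = 0.073294
  f(a) × f(c) < 0, new interval: [2.700000, 2.925000]
Iteration 3:
  c_3 = (2.700000 + 2.925000)/2 = 2.812500
  f(c_3) = f(2.812500) = 0.034074
  f(a) × f(c) < 0, new interval: [2.700000, 2.812500]
Iteration 4:
  c_4 = (2.700000 + 2.812500)/2 = 2.756250
  f(c_4) = f(2.756250) = 0.013871
  f(a) × f(c) < 0, new interval: [2.700000, 2.756250]

After 4 iteration(s), the approximation is c_4 = 2.756250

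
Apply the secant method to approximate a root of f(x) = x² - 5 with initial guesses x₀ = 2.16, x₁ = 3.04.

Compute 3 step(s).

f(x) = x² - 5
x₀ = 2.16, x₁ = 3.04

Secant formula: x_{n+1} = x_n - f(x_n)(x_n - x_{n-1})/(f(x_n) - f(x_{n-1}))

Iteration 1:
  f(2.160000) = -0.334400
  f(3.040000) = 4.241600
  x_2 = 3.040000 - 4.241600×(3.040000 - 2.160000)/(4.241600 - (-0.334400))
       = 2.224308
Iteration 2:
  f(3.040000) = 4.241600
  f(2.224308) = -0.052455
  x_3 = 2.224308 - (-0.052455)×(2.224308 - 3.040000)/(-0.052455 - 4.241600)
       = 2.234272
Iteration 3:
  f(2.224308) = -0.052455
  f(2.234272) = -0.008029
  x_4 = 2.234272 - (-0.008029)×(2.234272 - 2.224308)/(-0.008029 - (-0.052455))
       = 2.236073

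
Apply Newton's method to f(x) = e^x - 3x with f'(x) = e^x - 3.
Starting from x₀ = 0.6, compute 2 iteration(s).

f(x) = e^x - 3x
f'(x) = e^x - 3
x₀ = 0.6

Newton-Raphson formula: x_{n+1} = x_n - f(x_n)/f'(x_n)

Iteration 1:
  f(0.600000) = 0.022119
  f'(0.600000) = -1.177881
  x_1 = 0.600000 - 0.022119/(-1.177881) = 0.618778
Iteration 2:
  f(0.618778) = 0.000323
  f'(0.618778) = -1.143341
  x_2 = 0.618778 - 0.000323/(-1.143341) = 0.619061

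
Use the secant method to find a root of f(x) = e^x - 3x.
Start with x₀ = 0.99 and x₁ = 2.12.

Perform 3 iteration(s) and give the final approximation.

f(x) = e^x - 3x
x₀ = 0.99, x₁ = 2.12

Secant formula: x_{n+1} = x_n - f(x_n)(x_n - x_{n-1})/(f(x_n) - f(x_{n-1}))

Iteration 1:
  f(0.990000) = -0.278766
  f(2.120000) = 1.971137
  x_2 = 2.120000 - 1.971137×(2.120000 - 0.990000)/(1.971137 - (-0.278766))
       = 1.130008
Iteration 2:
  f(2.120000) = 1.971137
  f(1.130008) = -0.294343
  x_3 = 1.130008 - (-0.294343)×(1.130008 - 2.120000)/(-0.294343 - 1.971137)
       = 1.258633
Iteration 3:
  f(1.130008) = -0.294343
  f(1.258633) = -0.255293
  x_4 = 1.258633 - (-0.255293)×(1.258633 - 1.130008)/(-0.255293 - (-0.294343))
       = 2.099547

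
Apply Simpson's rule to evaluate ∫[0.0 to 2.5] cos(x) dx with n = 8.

f(x) = cos(x)
a = 0.0, b = 2.5, n = 8
h = (b - a)/n = 0.312500

Simpson's rule: (h/3)[f(x₀) + 4f(x₁) + 2f(x₂) + ... + f(xₙ)]

x_0 = 0.0000, f(x_0) = 1.000000, coefficient = 1
x_1 = 0.3125, f(x_1) = 0.951568, coefficient = 4
x_2 = 0.6250, f(x_2) = 0.810963, coefficient = 2
x_3 = 0.9375, f(x_3) = 0.591805, coefficient = 4
x_4 = 1.2500, f(x_4) = 0.315322, coefficient = 2
x_5 = 1.5625, f(x_5) = 0.008296, coefficient = 4
x_6 = 1.8750, f(x_6) = -0.299534, coefficient = 2
x_7 = 2.1875, f(x_7) = -0.578349, coefficient = 4
x_8 = 2.5000, f(x_8) = -0.801144, coefficient = 1

I ≈ (0.312500/3) × 5.745641 = 0.598504
Exact value: 0.598472
Error: 0.000032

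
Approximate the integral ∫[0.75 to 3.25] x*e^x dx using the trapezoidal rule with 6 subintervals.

f(x) = x*e^x
a = 0.75, b = 3.25, n = 6
h = (b - a)/n = 0.416667

Trapezoidal rule: (h/2)[f(x₀) + 2f(x₁) + 2f(x₂) + ... + f(xₙ)]

x_0 = 0.7500, f(x_0) = 1.587750, coefficient = 1
x_1 = 1.1667, f(x_1) = 3.746482, coefficient = 2
x_2 = 1.5833, f(x_2) = 7.712679, coefficient = 2
x_3 = 2.0000, f(x_3) = 14.778112, coefficient = 2
x_4 = 2.4167, f(x_4) = 27.087053, coefficient = 2
x_5 = 2.8333, f(x_5) = 48.172446, coefficient = 2
x_6 = 3.2500, f(x_6) = 83.818605, coefficient = 1

I ≈ (0.416667/2) × 288.399901 = 60.083313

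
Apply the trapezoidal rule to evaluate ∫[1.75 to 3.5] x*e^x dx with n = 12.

f(x) = x*e^x
a = 1.75, b = 3.5, n = 12
h = (b - a)/n = 0.145833

Trapezoidal rule: (h/2)[f(x₀) + 2f(x₁) + 2f(x₂) + ... + f(xₙ)]

x_0 = 1.7500, f(x_0) = 10.070555, coefficient = 1
x_1 = 1.8958, f(x_1) = 12.622638, coefficient = 2
x_2 = 2.0417, f(x_2) = 15.727852, coefficient = 2
x_3 = 2.1875, f(x_3) = 19.496975, coefficient = 2
x_4 = 2.3333, f(x_4) = 24.061937, coefficient = 2
x_5 = 2.4792, f(x_5) = 29.579725, coefficient = 2
x_6 = 2.6250, f(x_6) = 36.237007, coefficient = 2
x_7 = 2.7708, f(x_7) = 44.255579, coefficient = 2
x_8 = 2.9167, f(x_8) = 53.898793, coefficient = 2
x_9 = 3.0625, f(x_9) = 65.479137, coefficient = 2
x_10 = 3.2083, f(x_10) = 79.367179, coefficient = 2
x_11 = 3.3542, f(x_11) = 96.002096, coefficient = 2
x_12 = 3.5000, f(x_12) = 115.904082, coefficient = 1

I ≈ (0.145833/2) × 1079.432471 = 78.708618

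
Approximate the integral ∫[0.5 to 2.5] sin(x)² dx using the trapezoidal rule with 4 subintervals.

f(x) = sin(x)²
a = 0.5, b = 2.5, n = 4
h = (b - a)/n = 0.500000

Trapezoidal rule: (h/2)[f(x₀) + 2f(x₁) + 2f(x₂) + ... + f(xₙ)]

x_0 = 0.5000, f(x_0) = 0.229849, coefficient = 1
x_1 = 1.0000, f(x_1) = 0.708073, coefficient = 2
x_2 = 1.5000, f(x_2) = 0.994996, coefficient = 2
x_3 = 2.0000, f(x_3) = 0.826822, coefficient = 2
x_4 = 2.5000, f(x_4) = 0.358169, coefficient = 1

I ≈ (0.500000/2) × 5.647801 = 1.411950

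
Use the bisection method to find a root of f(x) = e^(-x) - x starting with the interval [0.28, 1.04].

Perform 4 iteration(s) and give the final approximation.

f(x) = e^(-x) - x
Initial interval: [0.28, 1.04]

Iteration 1:
  c_1 = (0.280000 + 1.040000)/2 = 0.660000
  f(c_1) = f(0.660000) = -0.143149
  f(a) × f(c) < 0, new interval: [0.280000, 0.660000]
Iteration 2:
  c_2 = (0.280000 + 0.660000)/2 = 0.470000
  f(c_2) = f(0.470000) = 0.155002
  f(a) × f(c) ≥ 0, new interval: [0.470000, 0.660000]
Iteration 3:
  c_3 = (0.470000 + 0.660000)/2 = 0.565000
  f(c_3) = f(0.565000) = 0.003360
  f(a) × f(c) ≥ 0, new interval: [0.565000, 0.660000]
Iteration 4:
  c_4 = (0.565000 + 0.660000)/2 = 0.612500
  f(c_4) = f(0.612500) = -0.070506
  f(a) × f(c) < 0, new interval: [0.565000, 0.612500]

After 4 iteration(s), the approximation is c_4 = 0.612500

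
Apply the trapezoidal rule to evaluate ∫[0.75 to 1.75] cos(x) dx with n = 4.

f(x) = cos(x)
a = 0.75, b = 1.75, n = 4
h = (b - a)/n = 0.250000

Trapezoidal rule: (h/2)[f(x₀) + 2f(x₁) + 2f(x₂) + ... + f(xₙ)]

x_0 = 0.7500, f(x_0) = 0.731689, coefficient = 1
x_1 = 1.0000, f(x_1) = 0.540302, coefficient = 2
x_2 = 1.2500, f(x_2) = 0.315322, coefficient = 2
x_3 = 1.5000, f(x_3) = 0.070737, coefficient = 2
x_4 = 1.7500, f(x_4) = -0.178246, coefficient = 1

I ≈ (0.250000/2) × 2.406167 = 0.300771
Exact value: 0.302347
Error: 0.001576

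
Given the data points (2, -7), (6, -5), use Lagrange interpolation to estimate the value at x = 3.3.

Lagrange interpolation formula:
P(x) = Σ yᵢ × Lᵢ(x)
where Lᵢ(x) = Π_{j≠i} (x - xⱼ)/(xᵢ - xⱼ)

L_0(3.3) = (3.3 - 6)/(2 - 6) = 0.675000
L_1(3.3) = (3.3 - 2)/(6 - 2) = 0.325000

P(3.3) = (-7)×L_0(3.3) + (-5)×L_1(3.3)
P(3.3) = -6.350000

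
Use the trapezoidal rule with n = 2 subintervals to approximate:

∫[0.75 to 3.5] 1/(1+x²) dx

f(x) = 1/(1+x²)
a = 0.75, b = 3.5, n = 2
h = (b - a)/n = 1.375000

Trapezoidal rule: (h/2)[f(x₀) + 2f(x₁) + 2f(x₂) + ... + f(xₙ)]

x_0 = 0.7500, f(x_0) = 0.640000, coefficient = 1
x_1 = 2.1250, f(x_1) = 0.181303, coefficient = 2
x_2 = 3.5000, f(x_2) = 0.075472, coefficient = 1

I ≈ (1.375000/2) × 1.078078 = 0.741179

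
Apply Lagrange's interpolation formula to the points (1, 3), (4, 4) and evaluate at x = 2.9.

Lagrange interpolation formula:
P(x) = Σ yᵢ × Lᵢ(x)
where Lᵢ(x) = Π_{j≠i} (x - xⱼ)/(xᵢ - xⱼ)

L_0(2.9) = (2.9 - 4)/(1 - 4) = 0.366667
L_1(2.9) = (2.9 - 1)/(4 - 1) = 0.633333

P(2.9) = 3×L_0(2.9) + 4×L_1(2.9)
P(2.9) = 3.633333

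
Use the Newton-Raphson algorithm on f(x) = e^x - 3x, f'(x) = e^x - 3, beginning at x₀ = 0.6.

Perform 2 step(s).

f(x) = e^x - 3x
f'(x) = e^x - 3
x₀ = 0.6

Newton-Raphson formula: x_{n+1} = x_n - f(x_n)/f'(x_n)

Iteration 1:
  f(0.600000) = 0.022119
  f'(0.600000) = -1.177881
  x_1 = 0.600000 - 0.022119/(-1.177881) = 0.618778
Iteration 2:
  f(0.618778) = 0.000323
  f'(0.618778) = -1.143341
  x_2 = 0.618778 - 0.000323/(-1.143341) = 0.619061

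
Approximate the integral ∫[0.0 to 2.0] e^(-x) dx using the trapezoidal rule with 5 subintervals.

f(x) = e^(-x)
a = 0.0, b = 2.0, n = 5
h = (b - a)/n = 0.400000

Trapezoidal rule: (h/2)[f(x₀) + 2f(x₁) + 2f(x₂) + ... + f(xₙ)]

x_0 = 0.0000, f(x_0) = 1.000000, coefficient = 1
x_1 = 0.4000, f(x_1) = 0.670320, coefficient = 2
x_2 = 0.8000, f(x_2) = 0.449329, coefficient = 2
x_3 = 1.2000, f(x_3) = 0.301194, coefficient = 2
x_4 = 1.6000, f(x_4) = 0.201897, coefficient = 2
x_5 = 2.0000, f(x_5) = 0.135335, coefficient = 1

I ≈ (0.400000/2) × 4.380815 = 0.876163
Exact value: 0.864665
Error: 0.011498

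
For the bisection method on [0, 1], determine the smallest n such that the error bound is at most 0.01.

We need (b-a)/2^n ≤ 0.01
(1 - 0)/2^n ≤ 0.01
1/2^n ≤ 0.01
2^n ≥ 100
n ≥ log₂(100) = 6.64
n ≥ 7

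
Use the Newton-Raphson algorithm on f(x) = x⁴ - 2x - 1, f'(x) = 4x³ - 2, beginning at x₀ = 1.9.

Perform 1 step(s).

f(x) = x⁴ - 2x - 1
f'(x) = 4x³ - 2
x₀ = 1.9

Newton-Raphson formula: x_{n+1} = x_n - f(x_n)/f'(x_n)

Iteration 1:
  f(1.900000) = 8.232100
  f'(1.900000) = 25.436000
  x_1 = 1.900000 - 8.232100/25.436000 = 1.576360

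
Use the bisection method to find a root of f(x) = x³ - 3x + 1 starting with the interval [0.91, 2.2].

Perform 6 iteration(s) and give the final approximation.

f(x) = x³ - 3x + 1
Initial interval: [0.91, 2.2]

Iteration 1:
  c_1 = (0.910000 + 2.200000)/2 = 1.555000
  f(c_1) = f(1.555000) = 0.095029
  f(a) × f(c) < 0, new interval: [0.910000, 1.555000]
Iteration 2:
  c_2 = (0.910000 + 1.555000)/2 = 1.232500
  f(c_2) = f(1.232500) = -0.825263
  f(a) × f(c) ≥ 0, new interval: [1.232500, 1.555000]
Iteration 3:
  c_3 = (1.232500 + 1.555000)/2 = 1.393750
  f(c_3) = f(1.393750) = -0.473836
  f(a) × f(c) ≥ 0, new interval: [1.393750, 1.555000]
Iteration 4:
  c_4 = (1.393750 + 1.555000)/2 = 1.474375
  f(c_4) = f(1.474375) = -0.218156
  f(a) × f(c) ≥ 0, new interval: [1.474375, 1.555000]
Iteration 5:
  c_5 = (1.474375 + 1.555000)/2 = 1.514688
  f(c_5) = f(1.514688) = -0.068948
  f(a) × f(c) ≥ 0, new interval: [1.514688, 1.555000]
Iteration 6:
  c_6 = (1.514688 + 1.555000)/2 = 1.534844
  f(c_6) = f(1.534844) = 0.011170
  f(a) × f(c) < 0, new interval: [1.514688, 1.534844]

After 6 iteration(s), the approximation is c_6 = 1.534844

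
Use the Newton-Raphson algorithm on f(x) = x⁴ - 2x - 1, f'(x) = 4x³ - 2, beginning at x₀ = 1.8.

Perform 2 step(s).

f(x) = x⁴ - 2x - 1
f'(x) = 4x³ - 2
x₀ = 1.8

Newton-Raphson formula: x_{n+1} = x_n - f(x_n)/f'(x_n)

Iteration 1:
  f(1.800000) = 5.897600
  f'(1.800000) = 21.328000
  x_1 = 1.800000 - 5.897600/21.328000 = 1.523481
Iteration 2:
  f(1.523481) = 1.340051
  f'(1.523481) = 12.143960
  x_2 = 1.523481 - 1.340051/12.143960 = 1.413134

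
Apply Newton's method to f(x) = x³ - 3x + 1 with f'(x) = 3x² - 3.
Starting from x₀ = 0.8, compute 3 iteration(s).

f(x) = x³ - 3x + 1
f'(x) = 3x² - 3
x₀ = 0.8

Newton-Raphson formula: x_{n+1} = x_n - f(x_n)/f'(x_n)

Iteration 1:
  f(0.800000) = -0.888000
  f'(0.800000) = -1.080000
  x_1 = 0.800000 - (-0.888000)/(-1.080000) = -0.022222
Iteration 2:
  f(-0.022222) = 1.066656
  f'(-0.022222) = -2.998519
  x_2 = -0.022222 - 1.066656/(-2.998519) = 0.333505
Iteration 3:
  f(0.333505) = 0.036578
  f'(0.333505) = -2.666323
  x_3 = 0.333505 - 0.036578/(-2.666323) = 0.347224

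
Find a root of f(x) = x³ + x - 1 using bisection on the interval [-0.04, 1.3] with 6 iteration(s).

f(x) = x³ + x - 1
Initial interval: [-0.04, 1.3]

Iteration 1:
  c_1 = (-0.040000 + 1.300000)/2 = 0.630000
  f(c_1) = f(0.630000) = -0.119953
  f(a) × f(c) ≥ 0, new interval: [0.630000, 1.300000]
Iteration 2:
  c_2 = (0.630000 + 1.300000)/2 = 0.965000
  f(c_2) = f(0.965000) = 0.863632
  f(a) × f(c) < 0, new interval: [0.630000, 0.965000]
Iteration 3:
  c_3 = (0.630000 + 0.965000)/2 = 0.797500
  f(c_3) = f(0.797500) = 0.304715
  f(a) × f(c) < 0, new interval: [0.630000, 0.797500]
Iteration 4:
  c_4 = (0.630000 + 0.797500)/2 = 0.713750
  f(c_4) = f(0.713750) = 0.077362
  f(a) × f(c) < 0, new interval: [0.630000, 0.713750]
Iteration 5:
  c_5 = (0.630000 + 0.713750)/2 = 0.671875
  f(c_5) = f(0.671875) = -0.024830
  f(a) × f(c) ≥ 0, new interval: [0.671875, 0.713750]
Iteration 6:
  c_6 = (0.671875 + 0.713750)/2 = 0.692813
  f(c_6) = f(0.692813) = 0.025355
  f(a) × f(c) < 0, new interval: [0.671875, 0.692813]

After 6 iteration(s), the approximation is c_6 = 0.692813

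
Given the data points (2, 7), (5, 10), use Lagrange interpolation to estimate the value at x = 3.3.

Lagrange interpolation formula:
P(x) = Σ yᵢ × Lᵢ(x)
where Lᵢ(x) = Π_{j≠i} (x - xⱼ)/(xᵢ - xⱼ)

L_0(3.3) = (3.3 - 5)/(2 - 5) = 0.566667
L_1(3.3) = (3.3 - 2)/(5 - 2) = 0.433333

P(3.3) = 7×L_0(3.3) + 10×L_1(3.3)
P(3.3) = 8.300000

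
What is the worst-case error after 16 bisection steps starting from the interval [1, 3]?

Bisection error bound: |error| ≤ (b-a)/2^n
|error| ≤ (3 - 1)/2^16 = 2/2^16
|error| ≤ 0.0000305176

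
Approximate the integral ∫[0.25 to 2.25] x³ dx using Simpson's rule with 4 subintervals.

f(x) = x³
a = 0.25, b = 2.25, n = 4
h = (b - a)/n = 0.500000

Simpson's rule: (h/3)[f(x₀) + 4f(x₁) + 2f(x₂) + ... + f(xₙ)]

x_0 = 0.2500, f(x_0) = 0.015625, coefficient = 1
x_1 = 0.7500, f(x_1) = 0.421875, coefficient = 4
x_2 = 1.2500, f(x_2) = 1.953125, coefficient = 2
x_3 = 1.7500, f(x_3) = 5.359375, coefficient = 4
x_4 = 2.2500, f(x_4) = 11.390625, coefficient = 1

I ≈ (0.500000/3) × 38.437500 = 6.406250
Exact value: 6.406250
Error: 0.000000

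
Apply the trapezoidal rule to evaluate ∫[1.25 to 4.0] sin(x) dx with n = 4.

f(x) = sin(x)
a = 1.25, b = 4.0, n = 4
h = (b - a)/n = 0.687500

Trapezoidal rule: (h/2)[f(x₀) + 2f(x₁) + 2f(x₂) + ... + f(xₙ)]

x_0 = 1.2500, f(x_0) = 0.948985, coefficient = 1
x_1 = 1.9375, f(x_1) = 0.933514, coefficient = 2
x_2 = 2.6250, f(x_2) = 0.493920, coefficient = 2
x_3 = 3.3125, f(x_3) = -0.170077, coefficient = 2
x_4 = 4.0000, f(x_4) = -0.756802, coefficient = 1

I ≈ (0.687500/2) × 2.706898 = 0.930496
Exact value: 0.968966
Error: 0.038470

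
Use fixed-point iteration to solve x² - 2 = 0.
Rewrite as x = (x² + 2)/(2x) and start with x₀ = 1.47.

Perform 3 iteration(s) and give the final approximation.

Equation: x² - 2 = 0
Fixed-point form: x = (x² + 2)/(2x)
x₀ = 1.47

x_1 = g(1.470000) = 1.415272
x_2 = g(1.415272) = 1.414214
x_3 = g(1.414214) = 1.414214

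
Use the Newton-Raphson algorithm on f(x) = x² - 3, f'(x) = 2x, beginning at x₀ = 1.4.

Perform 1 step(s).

f(x) = x² - 3
f'(x) = 2x
x₀ = 1.4

Newton-Raphson formula: x_{n+1} = x_n - f(x_n)/f'(x_n)

Iteration 1:
  f(1.400000) = -1.040000
  f'(1.400000) = 2.800000
  x_1 = 1.400000 - (-1.040000)/2.800000 = 1.771429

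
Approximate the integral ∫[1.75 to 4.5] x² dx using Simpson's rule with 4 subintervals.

f(x) = x²
a = 1.75, b = 4.5, n = 4
h = (b - a)/n = 0.687500

Simpson's rule: (h/3)[f(x₀) + 4f(x₁) + 2f(x₂) + ... + f(xₙ)]

x_0 = 1.7500, f(x_0) = 3.062500, coefficient = 1
x_1 = 2.4375, f(x_1) = 5.941406, coefficient = 4
x_2 = 3.1250, f(x_2) = 9.765625, coefficient = 2
x_3 = 3.8125, f(x_3) = 14.535156, coefficient = 4
x_4 = 4.5000, f(x_4) = 20.250000, coefficient = 1

I ≈ (0.687500/3) × 124.750000 = 28.588542
Exact value: 28.588542
Error: 0.000000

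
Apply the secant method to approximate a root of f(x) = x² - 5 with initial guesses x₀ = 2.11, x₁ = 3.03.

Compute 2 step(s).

f(x) = x² - 5
x₀ = 2.11, x₁ = 3.03

Secant formula: x_{n+1} = x_n - f(x_n)(x_n - x_{n-1})/(f(x_n) - f(x_{n-1}))

Iteration 1:
  f(2.110000) = -0.547900
  f(3.030000) = 4.180900
  x_2 = 3.030000 - 4.180900×(3.030000 - 2.110000)/(4.180900 - (-0.547900))
       = 2.216595
Iteration 2:
  f(3.030000) = 4.180900
  f(2.216595) = -0.086705
  x_3 = 2.216595 - (-0.086705)×(2.216595 - 3.030000)/(-0.086705 - 4.180900)
       = 2.233121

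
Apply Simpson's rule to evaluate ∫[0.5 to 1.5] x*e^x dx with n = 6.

f(x) = x*e^x
a = 0.5, b = 1.5, n = 6
h = (b - a)/n = 0.166667

Simpson's rule: (h/3)[f(x₀) + 4f(x₁) + 2f(x₂) + ... + f(xₙ)]

x_0 = 0.5000, f(x_0) = 0.824361, coefficient = 1
x_1 = 0.6667, f(x_1) = 1.298489, coefficient = 4
x_2 = 0.8333, f(x_2) = 1.917480, coefficient = 2
x_3 = 1.0000, f(x_3) = 2.718282, coefficient = 4
x_4 = 1.1667, f(x_4) = 3.746482, coefficient = 2
x_5 = 1.3333, f(x_5) = 5.058224, coefficient = 4
x_6 = 1.5000, f(x_6) = 6.722534, coefficient = 1

I ≈ (0.166667/3) × 55.174799 = 3.065267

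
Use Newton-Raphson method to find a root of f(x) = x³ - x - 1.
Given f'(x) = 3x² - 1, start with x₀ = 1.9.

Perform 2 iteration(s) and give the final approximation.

f(x) = x³ - x - 1
f'(x) = 3x² - 1
x₀ = 1.9

Newton-Raphson formula: x_{n+1} = x_n - f(x_n)/f'(x_n)

Iteration 1:
  f(1.900000) = 3.959000
  f'(1.900000) = 9.830000
  x_1 = 1.900000 - 3.959000/9.830000 = 1.497253
Iteration 2:
  f(1.497253) = 0.859240
  f'(1.497253) = 5.725302
  x_2 = 1.497253 - 0.859240/5.725302 = 1.347176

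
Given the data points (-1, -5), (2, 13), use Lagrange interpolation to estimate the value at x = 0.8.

Lagrange interpolation formula:
P(x) = Σ yᵢ × Lᵢ(x)
where Lᵢ(x) = Π_{j≠i} (x - xⱼ)/(xᵢ - xⱼ)

L_0(0.8) = (0.8 - 2)/(-1 - 2) = 0.400000
L_1(0.8) = (0.8 - (-1))/(2 - (-1)) = 0.600000

P(0.8) = (-5)×L_0(0.8) + 13×L_1(0.8)
P(0.8) = 5.800000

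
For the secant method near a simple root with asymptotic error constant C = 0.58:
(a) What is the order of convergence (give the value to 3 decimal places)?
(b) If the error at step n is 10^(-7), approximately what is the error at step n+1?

(a) Secant method has superlinear convergence with order φ = (1+√5)/2 ≈ 1.618.
    This means |e_{n+1}| ≈ C|e_n|^1.618.

(b) With |e_n| = 10^(-7) and C = 0.58:
    |e_{n+1}| ≈ 0.58 × (10^(-7))^1.618 = 0.58 × 10^(-11.33)

(a) ≈ 1.618 (golden ratio); (b) |e_{n+1}| ≈ 2.736e-12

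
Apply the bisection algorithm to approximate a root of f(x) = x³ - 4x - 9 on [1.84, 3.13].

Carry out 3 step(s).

f(x) = x³ - 4x - 9
Initial interval: [1.84, 3.13]

Iteration 1:
  c_1 = (1.840000 + 3.130000)/2 = 2.485000
  f(c_1) = f(2.485000) = -3.594566
  f(a) × f(c) ≥ 0, new interval: [2.485000, 3.130000]
Iteration 2:
  c_2 = (2.485000 + 3.130000)/2 = 2.807500
  f(c_2) = f(2.807500) = 1.898873
  f(a) × f(c) < 0, new interval: [2.485000, 2.807500]
Iteration 3:
  c_3 = (2.485000 + 2.807500)/2 = 2.646250
  f(c_3) = f(2.646250) = -1.054266
  f(a) × f(c) ≥ 0, new interval: [2.646250, 2.807500]

After 3 iteration(s), the approximation is c_3 = 2.646250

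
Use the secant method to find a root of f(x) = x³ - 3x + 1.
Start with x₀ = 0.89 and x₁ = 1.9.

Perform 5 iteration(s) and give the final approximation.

f(x) = x³ - 3x + 1
x₀ = 0.89, x₁ = 1.9

Secant formula: x_{n+1} = x_n - f(x_n)(x_n - x_{n-1})/(f(x_n) - f(x_{n-1}))

Iteration 1:
  f(0.890000) = -0.965031
  f(1.900000) = 2.159000
  x_2 = 1.900000 - 2.159000×(1.900000 - 0.890000)/(2.159000 - (-0.965031))
       = 1.201995
Iteration 2:
  f(1.900000) = 2.159000
  f(1.201995) = -0.869353
  x_3 = 1.201995 - (-0.869353)×(1.201995 - 1.900000)/(-0.869353 - 2.159000)
       = 1.402372
Iteration 3:
  f(1.201995) = -0.869353
  f(1.402372) = -0.449145
  x_4 = 1.402372 - (-0.449145)×(1.402372 - 1.201995)/(-0.449145 - (-0.869353))
       = 1.616548
Iteration 4:
  f(1.402372) = -0.449145
  f(1.616548) = 0.374765
  x_5 = 1.616548 - 0.374765×(1.616548 - 1.402372)/(0.374765 - (-0.449145))
       = 1.519128
Iteration 5:
  f(1.616548) = 0.374765
  f(1.519128) = -0.051618
  x_6 = 1.519128 - (-0.051618)×(1.519128 - 1.616548)/(-0.051618 - 0.374765)
       = 1.530921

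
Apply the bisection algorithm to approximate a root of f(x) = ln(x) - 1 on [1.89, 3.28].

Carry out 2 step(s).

f(x) = ln(x) - 1
Initial interval: [1.89, 3.28]

Iteration 1:
  c_1 = (1.890000 + 3.280000)/2 = 2.585000
  f(c_1) = f(2.585000) = -0.050274
  f(a) × f(c) ≥ 0, new interval: [2.585000, 3.280000]
Iteration 2:
  c_2 = (2.585000 + 3.280000)/2 = 2.932500
  f(c_2) = f(2.932500) = 0.075855
  f(a) × f(c) < 0, new interval: [2.585000, 2.932500]

After 2 iteration(s), the approximation is c_2 = 2.932500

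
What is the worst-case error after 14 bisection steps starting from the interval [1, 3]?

Bisection error bound: |error| ≤ (b-a)/2^n
|error| ≤ (3 - 1)/2^14 = 2/2^14
|error| ≤ 0.0001220703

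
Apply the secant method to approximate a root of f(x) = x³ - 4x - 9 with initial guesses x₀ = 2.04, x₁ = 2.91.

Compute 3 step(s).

f(x) = x³ - 4x - 9
x₀ = 2.04, x₁ = 2.91

Secant formula: x_{n+1} = x_n - f(x_n)(x_n - x_{n-1})/(f(x_n) - f(x_{n-1}))

Iteration 1:
  f(2.040000) = -8.670336
  f(2.910000) = 4.002171
  x_2 = 2.910000 - 4.002171×(2.910000 - 2.040000)/(4.002171 - (-8.670336))
       = 2.635241
Iteration 2:
  f(2.910000) = 4.002171
  f(2.635241) = -1.240550
  x_3 = 2.635241 - (-1.240550)×(2.635241 - 2.910000)/(-1.240550 - 4.002171)
       = 2.700255
Iteration 3:
  f(2.635241) = -1.240550
  f(2.700255) = -0.112439
  x_4 = 2.700255 - (-0.112439)×(2.700255 - 2.635241)/(-0.112439 - (-1.240550))
       = 2.706735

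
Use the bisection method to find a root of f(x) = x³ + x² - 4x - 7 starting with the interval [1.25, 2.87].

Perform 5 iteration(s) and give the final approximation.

f(x) = x³ + x² - 4x - 7
Initial interval: [1.25, 2.87]

Iteration 1:
  c_1 = (1.250000 + 2.870000)/2 = 2.060000
  f(c_1) = f(2.060000) = -2.254584
  f(a) × f(c) ≥ 0, new interval: [2.060000, 2.870000]
Iteration 2:
  c_2 = (2.060000 + 2.870000)/2 = 2.465000
  f(c_2) = f(2.465000) = 4.194120
  f(a) × f(c) < 0, new interval: [2.060000, 2.465000]
Iteration 3:
  c_3 = (2.060000 + 2.465000)/2 = 2.262500
  f(c_3) = f(2.262500) = 0.650432
  f(a) × f(c) < 0, new interval: [2.060000, 2.262500]
Iteration 4:
  c_4 = (2.060000 + 2.262500)/2 = 2.161250
  f(c_4) = f(2.161250) = -0.878796
  f(a) × f(c) ≥ 0, new interval: [2.161250, 2.262500]
Iteration 5:
  c_5 = (2.161250 + 2.262500)/2 = 2.211875
  f(c_5) = f(2.211875) = -0.133752
  f(a) × f(c) ≥ 0, new interval: [2.211875, 2.262500]

After 5 iteration(s), the approximation is c_5 = 2.211875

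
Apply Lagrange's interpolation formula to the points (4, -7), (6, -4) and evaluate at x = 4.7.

Lagrange interpolation formula:
P(x) = Σ yᵢ × Lᵢ(x)
where Lᵢ(x) = Π_{j≠i} (x - xⱼ)/(xᵢ - xⱼ)

L_0(4.7) = (4.7 - 6)/(4 - 6) = 0.650000
L_1(4.7) = (4.7 - 4)/(6 - 4) = 0.350000

P(4.7) = (-7)×L_0(4.7) + (-4)×L_1(4.7)
P(4.7) = -5.950000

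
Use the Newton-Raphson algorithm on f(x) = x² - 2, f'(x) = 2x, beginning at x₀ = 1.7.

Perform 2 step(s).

f(x) = x² - 2
f'(x) = 2x
x₀ = 1.7

Newton-Raphson formula: x_{n+1} = x_n - f(x_n)/f'(x_n)

Iteration 1:
  f(1.700000) = 0.890000
  f'(1.700000) = 3.400000
  x_1 = 1.700000 - 0.890000/3.400000 = 1.438235
Iteration 2:
  f(1.438235) = 0.068521
  f'(1.438235) = 2.876471
  x_2 = 1.438235 - 0.068521/2.876471 = 1.414414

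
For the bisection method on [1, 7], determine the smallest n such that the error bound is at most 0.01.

We need (b-a)/2^n ≤ 0.01
(7 - 1)/2^n ≤ 0.01
6/2^n ≤ 0.01
2^n ≥ 600
n ≥ log₂(600) = 9.23
n ≥ 10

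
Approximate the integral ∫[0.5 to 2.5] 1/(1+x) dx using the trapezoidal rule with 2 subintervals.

f(x) = 1/(1+x)
a = 0.5, b = 2.5, n = 2
h = (b - a)/n = 1.000000

Trapezoidal rule: (h/2)[f(x₀) + 2f(x₁) + 2f(x₂) + ... + f(xₙ)]

x_0 = 0.5000, f(x_0) = 0.666667, coefficient = 1
x_1 = 1.5000, f(x_1) = 0.400000, coefficient = 2
x_2 = 2.5000, f(x_2) = 0.285714, coefficient = 1

I ≈ (1.000000/2) × 1.752381 = 0.876190
Exact value: 0.847298
Error: 0.028893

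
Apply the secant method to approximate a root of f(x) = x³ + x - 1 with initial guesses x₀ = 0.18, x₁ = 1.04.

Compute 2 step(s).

f(x) = x³ + x - 1
x₀ = 0.18, x₁ = 1.04

Secant formula: x_{n+1} = x_n - f(x_n)(x_n - x_{n-1})/(f(x_n) - f(x_{n-1}))

Iteration 1:
  f(0.180000) = -0.814168
  f(1.040000) = 1.164864
  x_2 = 1.040000 - 1.164864×(1.040000 - 0.180000)/(1.164864 - (-0.814168))
       = 0.533801
Iteration 2:
  f(1.040000) = 1.164864
  f(0.533801) = -0.314095
  x_3 = 0.533801 - (-0.314095)×(0.533801 - 1.040000)/(-0.314095 - 1.164864)
       = 0.641306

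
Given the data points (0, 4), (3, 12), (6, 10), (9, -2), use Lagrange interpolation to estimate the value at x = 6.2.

Lagrange interpolation formula:
P(x) = Σ yᵢ × Lᵢ(x)
where Lᵢ(x) = Π_{j≠i} (x - xⱼ)/(xᵢ - xⱼ)

L_0(6.2) = (6.2 - 3)/(0 - 3) × (6.2 - 6)/(0 - 6) × (6.2 - 9)/(0 - 9) = 0.011062
L_1(6.2) = (6.2 - 0)/(3 - 0) × (6.2 - 6)/(3 - 6) × (6.2 - 9)/(3 - 9) = -0.064296
L_2(6.2) = (6.2 - 0)/(6 - 0) × (6.2 - 3)/(6 - 3) × (6.2 - 9)/(6 - 9) = 1.028741
L_3(6.2) = (6.2 - 0)/(9 - 0) × (6.2 - 3)/(9 - 3) × (6.2 - 6)/(9 - 6) = 0.024494

P(6.2) = 4×L_0(6.2) + 12×L_1(6.2) + 10×L_2(6.2) + (-2)×L_3(6.2)
P(6.2) = 9.511111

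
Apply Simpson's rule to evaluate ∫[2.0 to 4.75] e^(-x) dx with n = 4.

f(x) = e^(-x)
a = 2.0, b = 4.75, n = 4
h = (b - a)/n = 0.687500

Simpson's rule: (h/3)[f(x₀) + 4f(x₁) + 2f(x₂) + ... + f(xₙ)]

x_0 = 2.0000, f(x_0) = 0.135335, coefficient = 1
x_1 = 2.6875, f(x_1) = 0.068051, coefficient = 4
x_2 = 3.3750, f(x_2) = 0.034218, coefficient = 2
x_3 = 4.0625, f(x_3) = 0.017206, coefficient = 4
x_4 = 4.7500, f(x_4) = 0.008652, coefficient = 1

I ≈ (0.687500/3) × 0.553450 = 0.126832
Exact value: 0.126684
Error: 0.000149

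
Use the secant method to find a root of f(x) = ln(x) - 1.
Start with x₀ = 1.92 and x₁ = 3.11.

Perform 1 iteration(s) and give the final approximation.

f(x) = ln(x) - 1
x₀ = 1.92, x₁ = 3.11

Secant formula: x_{n+1} = x_n - f(x_n)(x_n - x_{n-1})/(f(x_n) - f(x_{n-1}))

Iteration 1:
  f(1.920000) = -0.347675
  f(3.110000) = 0.134623
  x_2 = 3.110000 - 0.134623×(3.110000 - 1.920000)/(0.134623 - (-0.347675))
       = 2.777838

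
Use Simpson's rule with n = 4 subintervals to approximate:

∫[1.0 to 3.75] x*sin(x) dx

f(x) = x*sin(x)
a = 1.0, b = 3.75, n = 4
h = (b - a)/n = 0.687500

Simpson's rule: (h/3)[f(x₀) + 4f(x₁) + 2f(x₂) + ... + f(xₙ)]

x_0 = 1.0000, f(x_0) = 0.841471, coefficient = 1
x_1 = 1.6875, f(x_1) = 1.676021, coefficient = 4
x_2 = 2.3750, f(x_2) = 1.647502, coefficient = 2
x_3 = 3.0625, f(x_3) = 0.241969, coefficient = 4
x_4 = 3.7500, f(x_4) = -2.143355, coefficient = 1

I ≈ (0.687500/3) × 9.665081 = 2.214914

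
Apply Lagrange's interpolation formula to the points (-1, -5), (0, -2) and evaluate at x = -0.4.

Lagrange interpolation formula:
P(x) = Σ yᵢ × Lᵢ(x)
where Lᵢ(x) = Π_{j≠i} (x - xⱼ)/(xᵢ - xⱼ)

L_0(-0.4) = (-0.4 - 0)/(-1 - 0) = 0.400000
L_1(-0.4) = (-0.4 - (-1))/(0 - (-1)) = 0.600000

P(-0.4) = (-5)×L_0(-0.4) + (-2)×L_1(-0.4)
P(-0.4) = -3.200000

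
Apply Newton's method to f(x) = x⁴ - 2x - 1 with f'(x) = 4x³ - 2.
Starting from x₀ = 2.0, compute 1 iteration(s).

f(x) = x⁴ - 2x - 1
f'(x) = 4x³ - 2
x₀ = 2.0

Newton-Raphson formula: x_{n+1} = x_n - f(x_n)/f'(x_n)

Iteration 1:
  f(2.000000) = 11.000000
  f'(2.000000) = 30.000000
  x_1 = 2.000000 - 11.000000/30.000000 = 1.633333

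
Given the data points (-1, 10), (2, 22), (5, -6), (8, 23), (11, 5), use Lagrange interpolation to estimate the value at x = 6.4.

Lagrange interpolation formula:
P(x) = Σ yᵢ × Lᵢ(x)
where Lᵢ(x) = Π_{j≠i} (x - xⱼ)/(xᵢ - xⱼ)

L_0(6.4) = (6.4 - 2)/(-1 - 2) × (6.4 - 5)/(-1 - 5) × (6.4 - 8)/(-1 - 8) × (6.4 - 11)/(-1 - 11) = 0.023322
L_1(6.4) = (6.4 - (-1))/(2 - (-1)) × (6.4 - 5)/(2 - 5) × (6.4 - 8)/(2 - 8) × (6.4 - 11)/(2 - 11) = -0.156892
L_2(6.4) = (6.4 - (-1))/(5 - (-1)) × (6.4 - 2)/(5 - 2) × (6.4 - 8)/(5 - 8) × (6.4 - 11)/(5 - 11) = 0.739635
L_3(6.4) = (6.4 - (-1))/(8 - (-1)) × (6.4 - 2)/(8 - 2) × (6.4 - 5)/(8 - 5) × (6.4 - 11)/(8 - 11) = 0.431453
L_4(6.4) = (6.4 - (-1))/(11 - (-1)) × (6.4 - 2)/(11 - 2) × (6.4 - 5)/(11 - 5) × (6.4 - 8)/(11 - 8) = -0.037518

P(6.4) = 10×L_0(6.4) + 22×L_1(6.4) + (-6)×L_2(6.4) + 23×L_3(6.4) + 5×L_4(6.4)
P(6.4) = 2.079625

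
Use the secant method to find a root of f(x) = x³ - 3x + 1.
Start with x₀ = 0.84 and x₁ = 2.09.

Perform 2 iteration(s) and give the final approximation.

f(x) = x³ - 3x + 1
x₀ = 0.84, x₁ = 2.09

Secant formula: x_{n+1} = x_n - f(x_n)(x_n - x_{n-1})/(f(x_n) - f(x_{n-1}))

Iteration 1:
  f(0.840000) = -0.927296
  f(2.090000) = 3.859329
  x_2 = 2.090000 - 3.859329×(2.090000 - 0.840000)/(3.859329 - (-0.927296))
       = 1.082158
Iteration 2:
  f(2.090000) = 3.859329
  f(1.082158) = -0.979196
  x_3 = 1.082158 - (-0.979196)×(1.082158 - 2.090000)/(-0.979196 - 3.859329)
       = 1.286120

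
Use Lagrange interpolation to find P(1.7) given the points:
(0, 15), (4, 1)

Lagrange interpolation formula:
P(x) = Σ yᵢ × Lᵢ(x)
where Lᵢ(x) = Π_{j≠i} (x - xⱼ)/(xᵢ - xⱼ)

L_0(1.7) = (1.7 - 4)/(0 - 4) = 0.575000
L_1(1.7) = (1.7 - 0)/(4 - 0) = 0.425000

P(1.7) = 15×L_0(1.7) + 1×L_1(1.7)
P(1.7) = 9.050000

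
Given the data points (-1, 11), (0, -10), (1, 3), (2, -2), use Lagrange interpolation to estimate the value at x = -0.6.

Lagrange interpolation formula:
P(x) = Σ yᵢ × Lᵢ(x)
where Lᵢ(x) = Π_{j≠i} (x - xⱼ)/(xᵢ - xⱼ)

L_0(-0.6) = (-0.6 - 0)/(-1 - 0) × (-0.6 - 1)/(-1 - 1) × (-0.6 - 2)/(-1 - 2) = 0.416000
L_1(-0.6) = (-0.6 - (-1))/(0 - (-1)) × (-0.6 - 1)/(0 - 1) × (-0.6 - 2)/(0 - 2) = 0.832000
L_2(-0.6) = (-0.6 - (-1))/(1 - (-1)) × (-0.6 - 0)/(1 - 0) × (-0.6 - 2)/(1 - 2) = -0.312000
L_3(-0.6) = (-0.6 - (-1))/(2 - (-1)) × (-0.6 - 0)/(2 - 0) × (-0.6 - 1)/(2 - 1) = 0.064000

P(-0.6) = 11×L_0(-0.6) + (-10)×L_1(-0.6) + 3×L_2(-0.6) + (-2)×L_3(-0.6)
P(-0.6) = -4.808000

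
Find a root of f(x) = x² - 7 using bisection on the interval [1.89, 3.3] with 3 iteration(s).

f(x) = x² - 7
Initial interval: [1.89, 3.3]

Iteration 1:
  c_1 = (1.890000 + 3.300000)/2 = 2.595000
  f(c_1) = f(2.595000) = -0.265975
  f(a) × f(c) ≥ 0, new interval: [2.595000, 3.300000]
Iteration 2:
  c_2 = (2.595000 + 3.300000)/2 = 2.947500
  f(c_2) = f(2.947500) = 1.687756
  f(a) × f(c) < 0, new interval: [2.595000, 2.947500]
Iteration 3:
  c_3 = (2.595000 + 2.947500)/2 = 2.771250
  f(c_3) = f(2.771250) = 0.679827
  f(a) × f(c) < 0, new interval: [2.595000, 2.771250]

After 3 iteration(s), the approximation is c_3 = 2.771250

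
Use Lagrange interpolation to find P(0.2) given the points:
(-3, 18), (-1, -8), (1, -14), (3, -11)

Lagrange interpolation formula:
P(x) = Σ yᵢ × Lᵢ(x)
where Lᵢ(x) = Π_{j≠i} (x - xⱼ)/(xᵢ - xⱼ)

L_0(0.2) = (0.2 - (-1))/(-3 - (-1)) × (0.2 - 1)/(-3 - 1) × (0.2 - 3)/(-3 - 3) = -0.056000
L_1(0.2) = (0.2 - (-3))/(-1 - (-3)) × (0.2 - 1)/(-1 - 1) × (0.2 - 3)/(-1 - 3) = 0.448000
L_2(0.2) = (0.2 - (-3))/(1 - (-3)) × (0.2 - (-1))/(1 - (-1)) × (0.2 - 3)/(1 - 3) = 0.672000
L_3(0.2) = (0.2 - (-3))/(3 - (-3)) × (0.2 - (-1))/(3 - (-1)) × (0.2 - 1)/(3 - 1) = -0.064000

P(0.2) = 18×L_0(0.2) + (-8)×L_1(0.2) + (-14)×L_2(0.2) + (-11)×L_3(0.2)
P(0.2) = -13.296000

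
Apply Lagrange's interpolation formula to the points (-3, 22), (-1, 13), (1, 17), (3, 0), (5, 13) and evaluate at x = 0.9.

Lagrange interpolation formula:
P(x) = Σ yᵢ × Lᵢ(x)
where Lᵢ(x) = Π_{j≠i} (x - xⱼ)/(xᵢ - xⱼ)

L_0(0.9) = (0.9 - (-1))/(-3 - (-1)) × (0.9 - 1)/(-3 - 1) × (0.9 - 3)/(-3 - 3) × (0.9 - 5)/(-3 - 5) = -0.004260
L_1(0.9) = (0.9 - (-3))/(-1 - (-3)) × (0.9 - 1)/(-1 - 1) × (0.9 - 3)/(-1 - 3) × (0.9 - 5)/(-1 - 5) = 0.034978
L_2(0.9) = (0.9 - (-3))/(1 - (-3)) × (0.9 - (-1))/(1 - (-1)) × (0.9 - 3)/(1 - 3) × (0.9 - 5)/(1 - 5) = 0.996877
L_3(0.9) = (0.9 - (-3))/(3 - (-3)) × (0.9 - (-1))/(3 - (-1)) × (0.9 - 1)/(3 - 1) × (0.9 - 5)/(3 - 5) = -0.031647
L_4(0.9) = (0.9 - (-3))/(5 - (-3)) × (0.9 - (-1))/(5 - (-1)) × (0.9 - 1)/(5 - 1) × (0.9 - 3)/(5 - 3) = 0.004052

P(0.9) = 22×L_0(0.9) + 13×L_1(0.9) + 17×L_2(0.9) + 0×L_3(0.9) + 13×L_4(0.9)
P(0.9) = 17.360574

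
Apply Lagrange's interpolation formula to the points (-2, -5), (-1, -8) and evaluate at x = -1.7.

Lagrange interpolation formula:
P(x) = Σ yᵢ × Lᵢ(x)
where Lᵢ(x) = Π_{j≠i} (x - xⱼ)/(xᵢ - xⱼ)

L_0(-1.7) = (-1.7 - (-1))/(-2 - (-1)) = 0.700000
L_1(-1.7) = (-1.7 - (-2))/(-1 - (-2)) = 0.300000

P(-1.7) = (-5)×L_0(-1.7) + (-8)×L_1(-1.7)
P(-1.7) = -5.900000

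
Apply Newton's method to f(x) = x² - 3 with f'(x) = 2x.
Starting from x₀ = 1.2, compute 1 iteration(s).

f(x) = x² - 3
f'(x) = 2x
x₀ = 1.2

Newton-Raphson formula: x_{n+1} = x_n - f(x_n)/f'(x_n)

Iteration 1:
  f(1.200000) = -1.560000
  f'(1.200000) = 2.400000
  x_1 = 1.200000 - (-1.560000)/2.400000 = 1.850000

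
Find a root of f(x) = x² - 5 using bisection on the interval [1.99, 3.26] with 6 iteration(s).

f(x) = x² - 5
Initial interval: [1.99, 3.26]

Iteration 1:
  c_1 = (1.990000 + 3.260000)/2 = 2.625000
  f(c_1) = f(2.625000) = 1.890625
  f(a) × f(c) < 0, new interval: [1.990000, 2.625000]
Iteration 2:
  c_2 = (1.990000 + 2.625000)/2 = 2.307500
  f(c_2) = f(2.307500) = 0.324556
  f(a) × f(c) < 0, new interval: [1.990000, 2.307500]
Iteration 3:
  c_3 = (1.990000 + 2.307500)/2 = 2.148750
  f(c_3) = f(2.148750) = -0.382873
  f(a) × f(c) ≥ 0, new interval: [2.148750, 2.307500]
Iteration 4:
  c_4 = (2.148750 + 2.307500)/2 = 2.228125
  f(c_4) = f(2.228125) = -0.035459
  f(a) × f(c) ≥ 0, new interval: [2.228125, 2.307500]
Iteration 5:
  c_5 = (2.228125 + 2.307500)/2 = 2.267813
  f(c_5) = f(2.267813) = 0.142974
  f(a) × f(c) < 0, new interval: [2.228125, 2.267813]
Iteration 6:
  c_6 = (2.228125 + 2.267813)/2 = 2.247969
  f(c_6) = f(2.247969) = 0.053364
  f(a) × f(c) < 0, new interval: [2.228125, 2.247969]

After 6 iteration(s), the approximation is c_6 = 2.247969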